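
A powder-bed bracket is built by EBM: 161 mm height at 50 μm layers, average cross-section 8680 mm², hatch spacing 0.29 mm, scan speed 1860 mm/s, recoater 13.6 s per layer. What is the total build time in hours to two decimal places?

Layer count = ceil(161 / 0.05) = 3220.
Per-layer scan distance: 8680 / 0.29 → 29931 mm.
Per-layer scan time = 29931 / 1860, so 16.0919 s.
Time per layer = 16.0919 + 13.6 = 29.6919 s.
Total: 3220 × 29.6919 s = 95607.918 s → 26.56 hours.

26.56 hours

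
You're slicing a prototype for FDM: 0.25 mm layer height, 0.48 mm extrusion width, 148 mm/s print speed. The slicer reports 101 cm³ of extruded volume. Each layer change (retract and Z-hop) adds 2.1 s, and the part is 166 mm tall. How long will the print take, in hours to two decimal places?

Line area = 0.25 × 0.48 = 0.12 mm².
Toolpath length = 101 cm³ / 0.12 mm² = 101000 / 0.12 = 841666.7 mm.
Time extruding = 841666.7 / 148 = 5686.9 s.
Layer count = ceil(166 / 0.25) = 664.
Layer-change overhead = 664 × 2.1 = 1394.4 s.
Total = 5686.9 + 1394.4 = 7081.3 s = 1.97 hours.

1.97 hours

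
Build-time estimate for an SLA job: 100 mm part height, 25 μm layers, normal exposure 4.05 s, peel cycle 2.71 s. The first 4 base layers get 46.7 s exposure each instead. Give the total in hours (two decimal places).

7.56 hours

Layers = ⌈100/0.025⌉ = 4000.
Burn-in layers: 4 × (46.7 + 2.71) → 197.64 s.
Regular layers = 3996 × (4.05 + 2.71), so 27012.96 s.
Sum: 197.64 + 27012.96 = 27210.6 s → 7.56 hours.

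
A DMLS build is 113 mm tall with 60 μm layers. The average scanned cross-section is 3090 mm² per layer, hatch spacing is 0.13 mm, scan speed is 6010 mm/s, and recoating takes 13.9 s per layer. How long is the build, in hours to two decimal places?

Layers = ⌈113/0.06⌉ = 1884.
Per-layer scan distance: 3090 / 0.13 → 23769.2 mm.
Scan time per layer = 23769.2 / 6010 = 3.9549 s.
Time per layer: 3.9549 + 13.9 → 17.8549 s.
1884 layers × 17.8549 s/layer = 33638.6316 s, i.e. 9.34 hours.

9.34 hours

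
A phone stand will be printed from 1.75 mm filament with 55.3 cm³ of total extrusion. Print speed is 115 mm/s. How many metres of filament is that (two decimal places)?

22.99 m

Filament cross-section = π × (1.75/2)² = 2.4053 mm².
L = 55300 mm³ / 2.4053 mm² = 22990.9 mm, i.e. 22.99 m.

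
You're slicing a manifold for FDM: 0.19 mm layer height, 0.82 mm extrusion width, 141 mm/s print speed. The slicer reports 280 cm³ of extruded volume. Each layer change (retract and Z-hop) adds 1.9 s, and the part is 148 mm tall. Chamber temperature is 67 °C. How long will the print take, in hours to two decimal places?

Extrusion cross-section: 0.19 × 0.82 → 0.1558 mm².
Total extruded path = 280000/0.1558 = 1797175.9 mm.
Extrusion time = 1797175.9 / 141 = 12745.9 s.
Number of layers: 148 / 0.19 → 779 (rounded up).
Non-print overhead = 779 × 1.9 = 1480.1 s.
Altogether 12745.9 + 1480.1 = 14226 s, i.e. 3.95 hours.

3.95 hours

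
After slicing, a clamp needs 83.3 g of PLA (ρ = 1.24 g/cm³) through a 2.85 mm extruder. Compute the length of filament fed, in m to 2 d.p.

Extruded volume: 83.3/1.24 = 67.1774 cm³ (67177.4 mm³).
Filament cross-section = π × (2.85/2)² = 6.3794 mm².
Length = 67177.4 / 6.3794 = 10530.36 mm = 10.53 m.

10.53 m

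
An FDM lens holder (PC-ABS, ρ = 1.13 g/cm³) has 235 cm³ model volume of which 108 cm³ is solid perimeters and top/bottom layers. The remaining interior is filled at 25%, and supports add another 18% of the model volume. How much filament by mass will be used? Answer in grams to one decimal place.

Infill region = 235 − 108 = 127 cm³.
Infill deposited: 0.25 × 127 → 31.75 cm³.
Support: 0.18 × 235 → 42.3 cm³.
Total extruded = 108 + 31.75 + 42.3 = 182.05 cm³.
Mass = 182.05 × 1.13 = 205.7165 g.

205.7 g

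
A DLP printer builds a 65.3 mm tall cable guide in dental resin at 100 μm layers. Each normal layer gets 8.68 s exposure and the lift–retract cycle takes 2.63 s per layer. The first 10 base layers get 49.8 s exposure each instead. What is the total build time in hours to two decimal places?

2.17 hours

Layer count = ceil(65.3 / 0.1) = 653.
Bottom layers = 10 × (49.8 + 2.63), so 524.3 s.
Remaining layers = 643 × (8.68 + 2.63), so 7272.33 s.
Total = 524.3 + 7272.33 = 7796.63 s = 2.17 hours.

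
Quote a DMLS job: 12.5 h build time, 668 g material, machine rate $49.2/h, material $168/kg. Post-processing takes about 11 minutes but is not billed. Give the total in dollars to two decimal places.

Time charge = 49.2 × 12.5 = $615.00.
Material charge = 168 × 668/1000 = $112.224.
Total = 615.00 + 112.224 = 727.224 ≈ $727.22.

$727.22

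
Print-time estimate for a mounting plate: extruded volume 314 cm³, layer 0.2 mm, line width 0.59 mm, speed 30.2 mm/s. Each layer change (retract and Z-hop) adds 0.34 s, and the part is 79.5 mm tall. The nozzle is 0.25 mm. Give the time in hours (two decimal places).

Bead cross-section = 0.2 × 0.59 = 0.118 mm².
Total extruded path = 314000/0.118 = 2661016.9 mm.
Extrusion time = 2661016.9 / 30.2, so 88113.1 s.
Layers = ⌈79.5/0.2⌉ = 398.
Z-hop total: 398 × 0.34 → 135.32 s.
Total = 88113.1 + 135.32 = 88248.42 s = 24.51 hours.

24.51 hours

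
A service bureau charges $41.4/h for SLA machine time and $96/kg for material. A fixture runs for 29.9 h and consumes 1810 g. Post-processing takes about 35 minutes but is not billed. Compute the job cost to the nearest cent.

$1411.62

Time charge = 41.4 × 29.9, so $1237.86.
Material cost = 96 × 1810/1000, so $173.76.
Total = 1237.86 + 173.76 = $1411.62.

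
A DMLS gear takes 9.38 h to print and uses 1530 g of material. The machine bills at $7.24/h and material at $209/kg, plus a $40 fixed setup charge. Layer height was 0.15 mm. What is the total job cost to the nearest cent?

Machine cost: 7.24 × 9.38 → $67.9112.
Feedstock cost = 209 × 1530/1000 = $319.77.
Adding setup: 67.9112 + 319.77 + 40 → 427.6812 ≈ $427.68.

$427.68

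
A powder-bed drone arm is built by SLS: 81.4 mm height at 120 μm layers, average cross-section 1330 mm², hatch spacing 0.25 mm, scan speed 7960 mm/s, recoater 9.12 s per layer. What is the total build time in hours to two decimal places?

Number of layers: 81.4 / 0.12 → 679 (rounded up).
Hatch length per layer: 1330 / 0.25 → 5320 mm.
Per-layer scan time = 5320 / 7960, so 0.6683 s.
Time per layer = 0.6683 + 9.12, so 9.7883 s.
679 layers × 9.7883 s/layer = 6646.2557 s, i.e. 1.85 hours.

1.85 hours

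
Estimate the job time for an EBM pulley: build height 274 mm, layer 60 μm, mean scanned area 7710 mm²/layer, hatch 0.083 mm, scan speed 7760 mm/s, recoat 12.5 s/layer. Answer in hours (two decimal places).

Layer count = ceil(274 / 0.06) = 4567.
Per-layer scan distance: 7710 / 0.083 → 92891.6 mm.
Scan time per layer: 92891.6 / 7760 → 11.9706 s.
Layer cycle: 11.9706 + 12.5 → 24.4706 s.
Total: 4567 × 24.4706 s = 111757.2302 s → 31.04 hours.

31.04 hours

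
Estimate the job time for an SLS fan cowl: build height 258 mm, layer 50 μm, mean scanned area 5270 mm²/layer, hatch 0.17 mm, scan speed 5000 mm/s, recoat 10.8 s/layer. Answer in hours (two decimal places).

Number of layers: 258 / 0.05 → 5160 (rounded up).
Per-layer scan distance: 5270 / 0.17 → 31000 mm.
Per-layer scan time: 31000 / 5000 → 6.2 s.
Time per layer = 6.2 + 10.8, so 17 s.
5160 layers × 17 s/layer = 87720 s, i.e. 24.37 hours.

24.37 hours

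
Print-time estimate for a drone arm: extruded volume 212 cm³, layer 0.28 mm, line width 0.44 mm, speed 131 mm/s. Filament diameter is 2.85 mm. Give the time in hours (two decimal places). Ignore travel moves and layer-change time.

Line area: 0.28 × 0.44 → 0.1232 mm².
Total extruded path = 212000/0.1232 = 1720779.2 mm.
Extrusion time = 1720779.2 / 131, so 13135.7 s.
13135.7 s = 3.65 hours.

3.65 hours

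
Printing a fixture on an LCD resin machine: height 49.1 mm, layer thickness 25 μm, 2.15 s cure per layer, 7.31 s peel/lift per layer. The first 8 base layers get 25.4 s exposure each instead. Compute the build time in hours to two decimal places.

Layers = ⌈49.1/0.025⌉ = 1964.
Base layers = 8 × (25.4 + 7.31) = 261.68 s.
Normal layers = 1956 × (2.15 + 7.31) = 18503.76 s.
Sum: 261.68 + 18503.76 = 18765.44 s → 5.21 hours.

5.21 hours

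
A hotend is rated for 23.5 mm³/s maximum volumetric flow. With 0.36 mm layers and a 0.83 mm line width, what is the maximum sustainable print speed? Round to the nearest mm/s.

A = 0.36 × 0.83, so 0.2988 mm².
Max speed = 23.5 / 0.2988 = 78.65 ≈ 79 mm/s.

79 mm/s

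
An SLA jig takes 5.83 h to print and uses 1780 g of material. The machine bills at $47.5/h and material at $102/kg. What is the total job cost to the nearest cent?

Machine-time cost: 47.5 × 5.83 → $276.925.
Material cost = 102 × 1780/1000, so $181.56.
Total = 276.925 + 181.56 = 458.485 ≈ $458.49.

$458.49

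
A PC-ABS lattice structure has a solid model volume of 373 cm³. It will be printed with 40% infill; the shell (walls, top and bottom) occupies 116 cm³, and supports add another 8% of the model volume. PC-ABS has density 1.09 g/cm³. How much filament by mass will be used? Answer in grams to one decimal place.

Volume inside the shell = 373 − 116, so 257 cm³.
Infill deposited: 0.40 × 257 → 102.8 cm³.
Support: 0.08 × 373 → 29.84 cm³.
Total extruded = 116 + 102.8 + 29.84 = 248.64 cm³.
Mass: 248.64 × 1.09 → 271.0176 g.

271.0 g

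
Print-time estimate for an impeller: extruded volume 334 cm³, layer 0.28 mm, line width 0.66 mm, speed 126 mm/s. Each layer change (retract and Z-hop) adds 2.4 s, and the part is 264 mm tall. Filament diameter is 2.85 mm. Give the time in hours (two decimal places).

Extrusion cross-section = 0.28 × 0.66 = 0.1848 mm².
Path length: 334000 mm³ / 0.1848 mm² → 1807359.3 mm.
Print-move time = 1807359.3 / 126, so 14344.1 s.
Layer count = ceil(264 / 0.28) = 943.
Layer-change overhead = 943 × 2.4, so 2263.2 s.
Total = 14344.1 + 2263.2 = 16607.3 s = 4.61 hours.

4.61 hours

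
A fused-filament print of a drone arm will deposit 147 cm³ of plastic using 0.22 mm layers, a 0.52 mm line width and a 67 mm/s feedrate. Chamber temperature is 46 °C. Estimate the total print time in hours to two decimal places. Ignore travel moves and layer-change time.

Extrusion cross-section: 0.22 × 0.52 → 0.1144 mm².
Toolpath length = 147 cm³ / 0.1144 mm² = 147000 / 0.1144 = 1284965 mm.
Print-move time = 1284965 / 67, so 19178.6 s.
In the requested units: 19178.6 s = 5.33 hours.

5.33 hours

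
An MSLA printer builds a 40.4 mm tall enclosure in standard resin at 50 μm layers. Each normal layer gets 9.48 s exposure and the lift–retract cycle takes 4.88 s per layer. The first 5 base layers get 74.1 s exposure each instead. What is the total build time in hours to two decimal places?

3.31 hours

Layer count = ceil(40.4 / 0.05) = 808.
Bottom layers: 5 × (74.1 + 4.88) → 394.9 s.
Remaining layers = 803 × (9.48 + 4.88), so 11531.08 s.
Sum: 394.9 + 11531.08 = 11925.98 s → 3.31 hours.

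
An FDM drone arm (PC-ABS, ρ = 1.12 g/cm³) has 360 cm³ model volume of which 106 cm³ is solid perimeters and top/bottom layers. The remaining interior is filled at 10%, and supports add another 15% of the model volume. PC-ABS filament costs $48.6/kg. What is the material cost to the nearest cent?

$10.09

Infill region: 360 − 106 → 254 cm³.
Deposited infill: 0.10 × 254 → 25.4 cm³.
Support = 0.15 × 360 = 54 cm³.
Total printed volume: 106 + 25.4 + 54 → 185.4 cm³.
Mass = 185.4 × 1.12 = 207.648 g.
At $48.6/kg: 207.648/1000 × 48.6 = $10.09.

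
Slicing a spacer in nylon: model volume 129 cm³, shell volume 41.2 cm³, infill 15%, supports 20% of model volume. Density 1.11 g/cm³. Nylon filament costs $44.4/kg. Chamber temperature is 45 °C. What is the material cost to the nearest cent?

Volume inside the shell = 129 − 41.2 = 87.8 cm³.
Infill volume: 0.15 × 87.8 → 13.17 cm³.
Support = 0.20 × 129, so 25.8 cm³.
Total extruded: 41.2 + 13.17 + 25.8 → 80.17 cm³.
Mass = 80.17 × 1.11 = 88.9887 g.
Cost = 88.9887 g / 1000 × $44.4/kg = $3.95.

$3.95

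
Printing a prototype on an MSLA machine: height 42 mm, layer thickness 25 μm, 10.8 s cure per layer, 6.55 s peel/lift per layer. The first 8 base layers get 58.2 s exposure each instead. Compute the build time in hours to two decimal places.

8.20 hours

Layers = ⌈42/0.025⌉ = 1680.
Burn-in layers: 8 × (58.2 + 6.55) → 518 s.
Regular layers: 1672 × (10.8 + 6.55) → 29009.2 s.
Sum: 518 + 29009.2 = 29527.2 s → 8.20 hours.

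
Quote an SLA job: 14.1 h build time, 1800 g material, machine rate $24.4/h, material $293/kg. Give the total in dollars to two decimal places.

$871.44

Machine cost = 24.4 × 14.1, so $344.04.
Material cost = 293 × 1800/1000, so $527.40.
Job cost: 344.04 + 527.40 = $871.44.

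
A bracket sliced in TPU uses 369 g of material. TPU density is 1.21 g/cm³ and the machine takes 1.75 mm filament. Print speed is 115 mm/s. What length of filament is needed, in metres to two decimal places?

Extruded volume: 369/1.21 = 304.9587 cm³ (304958.7 mm³).
A = π r² = π × 0.875² = 2.4053 mm².
Length = 304958.7 / 2.4053 = 126786.14 mm = 126.79 m.

126.79 m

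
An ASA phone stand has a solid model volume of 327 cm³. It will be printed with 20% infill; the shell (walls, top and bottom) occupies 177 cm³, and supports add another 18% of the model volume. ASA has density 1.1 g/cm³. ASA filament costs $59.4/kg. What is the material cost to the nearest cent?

Infill region = 327 − 177, so 150 cm³.
Deposited infill = 0.20 × 150, so 30 cm³.
Support = 0.18 × 327, so 58.86 cm³.
Deposited volume = 177 + 30 + 58.86 = 265.86 cm³.
Mass = 265.86 × 1.1 = 292.446 g.
Cost = 292.446 g / 1000 × $59.4/kg = $17.37.

$17.37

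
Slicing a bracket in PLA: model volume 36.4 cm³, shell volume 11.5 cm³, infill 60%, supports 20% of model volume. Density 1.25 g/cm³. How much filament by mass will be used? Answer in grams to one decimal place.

42.2 g

Infill region = 36.4 − 11.5, so 24.9 cm³.
Infill deposited: 0.60 × 24.9 → 14.94 cm³.
Support = 0.20 × 36.4 = 7.28 cm³.
Total extruded = 11.5 + 14.94 + 7.28, so 33.72 cm³.
Mass = 33.72 × 1.25, so 42.15 g.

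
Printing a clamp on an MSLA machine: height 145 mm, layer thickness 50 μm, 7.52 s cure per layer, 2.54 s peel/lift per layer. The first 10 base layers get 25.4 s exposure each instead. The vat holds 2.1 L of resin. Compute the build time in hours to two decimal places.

Number of layers: 145 / 0.05 → 2900 (rounded up).
Burn-in layers: 10 × (25.4 + 2.54) → 279.4 s.
Regular layers = 2890 × (7.52 + 2.54), so 29073.4 s.
Total = 279.4 + 29073.4 = 29352.8 s = 8.15 hours.

8.15 hours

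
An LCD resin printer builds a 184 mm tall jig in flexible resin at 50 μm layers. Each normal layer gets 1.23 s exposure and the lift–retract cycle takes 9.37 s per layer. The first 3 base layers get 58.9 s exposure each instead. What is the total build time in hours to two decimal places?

Layer count = ceil(184 / 0.05) = 3680.
Bottom layers = 3 × (58.9 + 9.37) = 204.81 s.
Remaining layers = 3677 × (1.23 + 9.37), so 38976.2 s.
Sum: 204.81 + 38976.2 = 39181.01 s → 10.88 hours.

10.88 hours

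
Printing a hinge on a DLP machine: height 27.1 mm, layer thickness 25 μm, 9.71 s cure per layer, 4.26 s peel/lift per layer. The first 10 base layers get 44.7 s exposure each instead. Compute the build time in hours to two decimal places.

4.30 hours

Layer count = ceil(27.1 / 0.025) = 1084.
Bottom layers = 10 × (44.7 + 4.26), so 489.6 s.
Regular layers = 1074 × (9.71 + 4.26) = 15003.78 s.
Total = 489.6 + 15003.78 = 15493.38 s = 4.30 hours.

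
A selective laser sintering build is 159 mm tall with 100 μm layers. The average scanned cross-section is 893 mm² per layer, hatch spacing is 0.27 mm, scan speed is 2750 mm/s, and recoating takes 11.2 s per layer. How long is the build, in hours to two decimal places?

5.48 hours

Layer count = ceil(159 / 0.1) = 1590.
Scan path per layer: 893 / 0.27 → 3307.4 mm.
Laser time per layer = 3307.4 / 2750, so 1.2027 s.
Time per layer: 1.2027 + 11.2 → 12.4027 s.
Total: 1590 × 12.4027 s = 19720.293 s → 5.48 hours.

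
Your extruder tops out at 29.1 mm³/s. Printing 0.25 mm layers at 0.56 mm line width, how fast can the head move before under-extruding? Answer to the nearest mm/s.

208 mm/s

Extrusion cross-section: 0.25 × 0.56 → 0.14 mm².
Max speed = 29.1 / 0.14 = 207.86 ≈ 208 mm/s.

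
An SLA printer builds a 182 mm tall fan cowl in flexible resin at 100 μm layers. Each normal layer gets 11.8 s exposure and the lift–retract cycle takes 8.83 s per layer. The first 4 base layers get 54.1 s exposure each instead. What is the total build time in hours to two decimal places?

Number of layers: 182 / 0.1 → 1820 (rounded up).
Base layers: 4 × (54.1 + 8.83) → 251.72 s.
Remaining layers: 1816 × (11.8 + 8.83) → 37464.08 s.
Total = 251.72 + 37464.08 = 37715.8 s = 10.48 hours.

10.48 hours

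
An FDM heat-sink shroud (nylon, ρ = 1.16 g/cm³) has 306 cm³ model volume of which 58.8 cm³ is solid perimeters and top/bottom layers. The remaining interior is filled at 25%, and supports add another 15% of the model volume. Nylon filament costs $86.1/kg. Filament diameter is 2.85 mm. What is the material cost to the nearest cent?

Interior volume = 306 − 58.8 = 247.2 cm³.
Deposited infill: 0.25 × 247.2 → 61.8 cm³.
Support: 0.15 × 306 → 45.9 cm³.
Total extruded = 58.8 + 61.8 + 45.9 = 166.5 cm³.
Mass = 166.5 × 1.16 = 193.14 g.
At $86.1/kg: 193.14/1000 × 86.1 = $16.63.

$16.63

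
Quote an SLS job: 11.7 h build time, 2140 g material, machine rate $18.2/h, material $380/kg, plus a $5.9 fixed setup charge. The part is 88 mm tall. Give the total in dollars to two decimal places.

Machine-time cost = 18.2 × 11.7 = $212.94.
Material cost = 380 × 2140/1000, so $813.20.
Adding setup: 212.94 + 813.20 + 5.9 → $1032.04.

$1032.04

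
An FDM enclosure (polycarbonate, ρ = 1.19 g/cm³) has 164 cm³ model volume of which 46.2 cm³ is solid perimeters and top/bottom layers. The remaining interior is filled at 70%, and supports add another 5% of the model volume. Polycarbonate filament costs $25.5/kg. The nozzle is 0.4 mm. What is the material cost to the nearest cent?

$4.15

Volume inside the shell = 164 − 46.2 = 117.8 cm³.
Infill volume = 0.70 × 117.8 = 82.46 cm³.
Support: 0.05 × 164 → 8.2 cm³.
Total extruded: 46.2 + 82.46 + 8.2 → 136.86 cm³.
Mass = 136.86 × 1.19 = 162.8634 g.
Cost = 162.8634 g / 1000 × $25.5/kg = $4.15.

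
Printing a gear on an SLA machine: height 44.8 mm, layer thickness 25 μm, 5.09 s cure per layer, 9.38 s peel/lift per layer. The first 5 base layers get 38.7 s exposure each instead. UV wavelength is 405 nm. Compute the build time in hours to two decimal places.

Layer count = ceil(44.8 / 0.025) = 1792.
Bottom layers = 5 × (38.7 + 9.38), so 240.4 s.
Remaining layers: 1787 × (5.09 + 9.38) → 25857.89 s.
Sum: 240.4 + 25857.89 = 26098.29 s → 7.25 hours.

7.25 hours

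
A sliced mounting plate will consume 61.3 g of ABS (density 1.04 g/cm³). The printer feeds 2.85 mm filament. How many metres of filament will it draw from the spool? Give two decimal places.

Volume = 61.3 g / 1.04 g·cm⁻³ = 58.9423 cm³ = 58942.3 mm³.
A = π r² = π × 1.425² = 6.3794 mm².
L = V/A = 58942.3/6.3794 = 9239.47 mm → 9.24 m.

9.24 m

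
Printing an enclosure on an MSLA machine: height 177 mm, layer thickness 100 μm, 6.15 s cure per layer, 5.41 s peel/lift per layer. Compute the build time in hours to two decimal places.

5.68 hours

Layers = ⌈177/0.1⌉ = 1770.
Cycle time = 6.15 + 5.41, so 11.56 s.
Build time: 1770 × 11.56 s = 20461.2 s, i.e. 5.68 hours.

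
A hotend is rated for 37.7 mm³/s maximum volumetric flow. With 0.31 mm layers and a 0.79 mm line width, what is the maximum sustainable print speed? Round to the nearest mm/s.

Bead cross-section: 0.31 × 0.79 → 0.2449 mm².
Max speed = 37.7 / 0.2449 = 153.94 ≈ 154 mm/s.

154 mm/s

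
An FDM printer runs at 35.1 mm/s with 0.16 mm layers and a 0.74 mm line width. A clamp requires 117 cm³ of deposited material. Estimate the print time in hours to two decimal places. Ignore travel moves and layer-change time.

Extrusion cross-section = 0.16 × 0.74 = 0.1184 mm².
Toolpath length = 117 cm³ / 0.1184 mm² = 117000 / 0.1184 = 988175.7 mm.
Extrusion time = 988175.7 / 35.1 = 28153.2 s.
Converting: 28153.2 s = 7.82 hours.

7.82 hours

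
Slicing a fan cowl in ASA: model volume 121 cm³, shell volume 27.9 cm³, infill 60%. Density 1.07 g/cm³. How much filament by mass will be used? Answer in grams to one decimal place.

89.6 g

Volume inside the shell: 121 − 27.9 → 93.1 cm³.
Deposited infill: 0.60 × 93.1 → 55.86 cm³.
Total extruded = 27.9 + 55.86 = 83.76 cm³.
Mass = 83.76 × 1.07 = 89.6232 g.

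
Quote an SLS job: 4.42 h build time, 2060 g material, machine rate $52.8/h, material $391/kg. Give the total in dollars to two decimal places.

$1038.84

Machine-time cost: 52.8 × 4.42 → $233.376.
Material cost = 391 × 2060/1000, so $805.46.
Total = 233.376 + 805.46 = 1038.836 ≈ $1038.84.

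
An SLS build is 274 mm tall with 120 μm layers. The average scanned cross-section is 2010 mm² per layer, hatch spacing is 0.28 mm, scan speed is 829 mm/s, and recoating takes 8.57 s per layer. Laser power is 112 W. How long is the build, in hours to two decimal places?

Number of layers: 274 / 0.12 → 2284 (rounded up).
Per-layer scan distance: 2010 / 0.28 → 7178.6 mm.
Per-layer scan time = 7178.6 / 829, so 8.6593 s.
Per-layer time: 8.6593 + 8.57 → 17.2293 s.
Build time = 2284 × 17.2293 = 39351.7212 s = 10.93 hours.

10.93 hours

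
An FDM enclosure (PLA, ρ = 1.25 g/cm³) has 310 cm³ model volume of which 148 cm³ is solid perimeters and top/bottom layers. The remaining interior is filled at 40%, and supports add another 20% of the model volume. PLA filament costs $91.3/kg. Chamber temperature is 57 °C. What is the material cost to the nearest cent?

Interior volume: 310 − 148 → 162 cm³.
Infill deposited: 0.40 × 162 → 64.8 cm³.
Support: 0.20 × 310 → 62 cm³.
Total extruded = 148 + 64.8 + 62 = 274.8 cm³.
Mass = 274.8 × 1.25, so 343.5 g.
Cost = 343.5 g / 1000 × $91.3/kg = $31.36.

$31.36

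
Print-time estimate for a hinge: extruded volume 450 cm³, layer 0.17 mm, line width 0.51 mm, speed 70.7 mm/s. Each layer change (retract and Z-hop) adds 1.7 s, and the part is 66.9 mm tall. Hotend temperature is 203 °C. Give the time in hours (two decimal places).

20.58 hours

Extrusion cross-section = 0.17 × 0.51, so 0.0867 mm².
Toolpath length = 450 cm³ / 0.0867 mm² = 450000 / 0.0867 = 5190311.4 mm.
Print-move time = 5190311.4 / 70.7, so 73413.2 s.
Number of layers: 66.9 / 0.17 → 394 (rounded up).
Layer-change overhead = 394 × 1.7, so 669.8 s.
Total = 73413.2 + 669.8 = 74083 s = 20.58 hours.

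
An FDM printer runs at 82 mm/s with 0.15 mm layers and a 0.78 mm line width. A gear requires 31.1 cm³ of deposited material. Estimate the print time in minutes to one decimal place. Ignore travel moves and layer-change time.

Line area: 0.15 × 0.78 → 0.117 mm².
Path length: 31100 mm³ / 0.117 mm² → 265812 mm.
Print-move time: 265812 / 82 → 3241.6 s.
3241.6 s = 54.0 minutes.

54.0 minutes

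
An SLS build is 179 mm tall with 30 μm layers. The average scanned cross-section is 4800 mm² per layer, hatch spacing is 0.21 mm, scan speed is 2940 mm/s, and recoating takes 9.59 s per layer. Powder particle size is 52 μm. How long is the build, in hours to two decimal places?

28.78 hours

Number of layers: 179 / 0.03 → 5967 (rounded up).
Hatch length per layer = 4800 / 0.21 = 22857.1 mm.
Scan time per layer = 22857.1 / 2940, so 7.7745 s.
Layer cycle = 7.7745 + 9.59, so 17.3645 s.
Total: 5967 × 17.3645 s = 103613.9715 s → 28.78 hours.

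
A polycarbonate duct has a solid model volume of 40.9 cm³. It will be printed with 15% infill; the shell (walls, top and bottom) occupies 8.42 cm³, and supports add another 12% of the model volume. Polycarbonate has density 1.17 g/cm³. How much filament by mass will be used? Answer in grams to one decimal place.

Interior volume = 40.9 − 8.42, so 32.48 cm³.
Deposited infill = 0.15 × 32.48 = 4.872 cm³.
Support = 0.12 × 40.9 = 4.908 cm³.
Total extruded = 8.42 + 4.872 + 4.908, so 18.2 cm³.
Mass = 18.2 × 1.17 = 21.294 g.

21.3 g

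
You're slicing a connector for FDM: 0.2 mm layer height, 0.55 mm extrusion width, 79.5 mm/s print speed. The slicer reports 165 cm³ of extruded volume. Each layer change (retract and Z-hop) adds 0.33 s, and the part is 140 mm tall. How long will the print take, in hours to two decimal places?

5.31 hours

Bead cross-section = 0.2 × 0.55, so 0.11 mm².
Toolpath length = 165 cm³ / 0.11 mm² = 165000 / 0.11 = 1500000 mm.
Extrusion time = 1500000 / 79.5, so 18867.9 s.
Number of layers: 140 / 0.2 → 700 (rounded up).
Non-print overhead: 700 × 0.33 → 231 s.
Altogether 18867.9 + 231 = 19098.9 s, i.e. 5.31 hours.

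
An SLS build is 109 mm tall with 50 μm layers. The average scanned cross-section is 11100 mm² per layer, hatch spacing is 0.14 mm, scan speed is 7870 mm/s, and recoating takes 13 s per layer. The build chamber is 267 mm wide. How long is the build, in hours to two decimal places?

13.97 hours

Layers = ⌈109/0.05⌉ = 2180.
Scan path per layer = 11100 / 0.14 = 79285.7 mm.
Per-layer scan time = 79285.7 / 7870, so 10.0744 s.
Per-layer time = 10.0744 + 13 = 23.0744 s.
2180 layers × 23.0744 s/layer = 50302.192 s, i.e. 13.97 hours.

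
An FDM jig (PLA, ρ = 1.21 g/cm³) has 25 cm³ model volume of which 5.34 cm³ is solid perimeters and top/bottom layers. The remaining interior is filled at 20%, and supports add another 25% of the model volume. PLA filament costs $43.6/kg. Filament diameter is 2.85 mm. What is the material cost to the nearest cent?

$0.82

Interior volume = 25 − 5.34 = 19.66 cm³.
Infill deposited = 0.20 × 19.66, so 3.932 cm³.
Support = 0.25 × 25 = 6.25 cm³.
Total extruded = 5.34 + 3.932 + 6.25, so 15.522 cm³.
Mass: 15.522 × 1.21 → 18.78162 g.
Cost = 18.78162 g / 1000 × $43.6/kg = $0.82.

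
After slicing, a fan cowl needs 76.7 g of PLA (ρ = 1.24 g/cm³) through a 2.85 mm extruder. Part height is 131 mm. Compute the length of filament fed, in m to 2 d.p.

9.70 m

Volume = 76.7 g / 1.24 g·cm⁻³ = 61.8548 cm³ = 61854.8 mm³.
A = π r² = π × 1.425² = 6.3794 mm².
Length = 61854.8 / 6.3794 = 9696.02 mm = 9.70 m.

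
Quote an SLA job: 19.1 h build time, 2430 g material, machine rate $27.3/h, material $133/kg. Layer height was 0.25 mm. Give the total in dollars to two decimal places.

Machine cost: 27.3 × 19.1 → $521.43.
Material cost = 133 × 2430/1000 = $323.19.
Job cost: 521.43 + 323.19 = $844.62.

$844.62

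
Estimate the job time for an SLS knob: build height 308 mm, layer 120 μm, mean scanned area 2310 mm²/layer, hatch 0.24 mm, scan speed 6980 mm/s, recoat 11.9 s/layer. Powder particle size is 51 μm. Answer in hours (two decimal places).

Layers = ⌈308/0.12⌉ = 2567.
Per-layer scan distance = 2310 / 0.24 = 9625 mm.
Scan time per layer: 9625 / 6980 → 1.3789 s.
Per-layer time: 1.3789 + 11.9 → 13.2789 s.
2567 layers × 13.2789 s/layer = 34086.9363 s, i.e. 9.47 hours.

9.47 hours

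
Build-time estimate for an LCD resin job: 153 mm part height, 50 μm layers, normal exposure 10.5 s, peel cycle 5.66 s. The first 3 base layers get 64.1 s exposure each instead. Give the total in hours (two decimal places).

Number of layers: 153 / 0.05 → 3060 (rounded up).
Bottom layers: 3 × (64.1 + 5.66) → 209.28 s.
Regular layers = 3057 × (10.5 + 5.66) = 49401.12 s.
Total = 209.28 + 49401.12 = 49610.4 s = 13.78 hours.

13.78 hours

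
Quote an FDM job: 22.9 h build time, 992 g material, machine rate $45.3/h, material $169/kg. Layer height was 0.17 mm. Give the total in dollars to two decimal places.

$1205.02

Machine cost = 45.3 × 22.9, so $1037.37.
Feedstock cost = 169 × 992/1000 = $167.648.
Total = 1037.37 + 167.648 = 1205.018 ≈ $1205.02.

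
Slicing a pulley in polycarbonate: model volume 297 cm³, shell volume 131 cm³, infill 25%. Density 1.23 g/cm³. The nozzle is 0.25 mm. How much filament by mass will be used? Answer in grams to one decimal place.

212.2 g

Interior volume: 297 − 131 → 166 cm³.
Infill deposited = 0.25 × 166, so 41.5 cm³.
Deposited volume = 131 + 41.5, so 172.5 cm³.
Mass = 172.5 × 1.23 = 212.175 g.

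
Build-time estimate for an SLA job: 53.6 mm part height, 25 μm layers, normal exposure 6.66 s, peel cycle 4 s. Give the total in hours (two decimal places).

6.35 hours

Layers = ⌈53.6/0.025⌉ = 2144.
Per-layer time: 6.66 + 4 → 10.66 s.
Total = 2144 × 10.66 = 22855.04 s = 6.35 hours.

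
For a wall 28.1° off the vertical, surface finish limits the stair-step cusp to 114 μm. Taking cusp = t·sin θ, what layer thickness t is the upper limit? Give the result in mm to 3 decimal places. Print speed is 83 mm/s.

sin(28.1°) = 0.4710; t_max = 0.114/0.4710 = 0.242 mm.

0.242 mm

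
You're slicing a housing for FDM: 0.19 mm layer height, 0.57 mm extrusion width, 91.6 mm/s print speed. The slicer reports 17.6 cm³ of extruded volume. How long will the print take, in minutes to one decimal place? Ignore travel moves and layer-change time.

29.6 minutes

Line area = 0.19 × 0.57 = 0.1083 mm².
Total extruded path = 17600/0.1083 = 162511.5 mm.
Time extruding: 162511.5 / 91.6 → 1774.1 s.
Converting: 1774.1 s = 29.6 minutes.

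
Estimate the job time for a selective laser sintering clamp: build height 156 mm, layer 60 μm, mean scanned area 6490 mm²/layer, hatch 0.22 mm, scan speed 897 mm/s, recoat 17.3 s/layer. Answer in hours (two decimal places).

Number of layers: 156 / 0.06 → 2600 (rounded up).
Scan path per layer = 6490 / 0.22 = 29500 mm.
Laser time per layer = 29500 / 897, so 32.8874 s.
Layer cycle: 32.8874 + 17.3 → 50.1874 s.
Build time = 2600 × 50.1874 = 130487.24 s = 36.25 hours.

36.25 hours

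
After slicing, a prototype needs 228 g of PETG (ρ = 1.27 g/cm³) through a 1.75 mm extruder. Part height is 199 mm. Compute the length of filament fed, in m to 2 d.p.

Volume = 228 g / 1.27 g·cm⁻³ = 179.5276 cm³ = 179527.6 mm³.
Cross-section of 1.75 mm filament: π·(1.75/2)² = 2.4053 mm².
Length = 179527.6 / 2.4053 = 74638.34 mm = 74.64 m.

74.64 m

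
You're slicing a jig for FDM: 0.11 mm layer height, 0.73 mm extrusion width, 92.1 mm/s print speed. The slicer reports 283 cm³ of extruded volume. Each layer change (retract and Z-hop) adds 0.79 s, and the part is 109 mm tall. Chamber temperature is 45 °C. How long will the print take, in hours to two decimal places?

10.85 hours

Bead cross-section = 0.11 × 0.73 = 0.0803 mm².
Total extruded path = 283000/0.0803 = 3524283.9 mm.
Extrusion time = 3524283.9 / 92.1 = 38265.8 s.
Layer count = ceil(109 / 0.11) = 991.
Z-hop total = 991 × 0.79, so 782.89 s.
Total = 38265.8 + 782.89 = 39048.69 s = 10.85 hours.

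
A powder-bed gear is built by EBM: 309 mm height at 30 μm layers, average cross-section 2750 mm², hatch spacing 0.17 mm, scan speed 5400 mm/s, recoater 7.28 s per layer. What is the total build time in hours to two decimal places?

29.40 hours

Layer count = ceil(309 / 0.03) = 10300.
Hatch length per layer = 2750 / 0.17 = 16176.5 mm.
Per-layer scan time: 16176.5 / 5400 → 2.9956 s.
Time per layer: 2.9956 + 7.28 → 10.2756 s.
Build time = 10300 × 10.2756 = 105838.68 s = 29.40 hours.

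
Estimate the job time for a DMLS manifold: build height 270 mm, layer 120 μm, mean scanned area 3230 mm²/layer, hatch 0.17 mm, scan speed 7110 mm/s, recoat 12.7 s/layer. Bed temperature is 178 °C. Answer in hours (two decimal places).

Number of layers: 270 / 0.12 → 2250 (rounded up).
Hatch length per layer = 3230 / 0.17, so 19000 mm.
Per-layer scan time: 19000 / 7110 → 2.6723 s.
Time per layer: 2.6723 + 12.7 → 15.3723 s.
2250 layers × 15.3723 s/layer = 34587.675 s, i.e. 9.61 hours.

9.61 hours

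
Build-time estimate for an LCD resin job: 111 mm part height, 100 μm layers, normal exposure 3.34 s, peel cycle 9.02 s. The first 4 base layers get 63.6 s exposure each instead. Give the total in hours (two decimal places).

Layers = ⌈111/0.1⌉ = 1110.
Burn-in layers = 4 × (63.6 + 9.02) = 290.48 s.
Regular layers = 1106 × (3.34 + 9.02), so 13670.16 s.
Sum: 290.48 + 13670.16 = 13960.64 s → 3.88 hours.

3.88 hours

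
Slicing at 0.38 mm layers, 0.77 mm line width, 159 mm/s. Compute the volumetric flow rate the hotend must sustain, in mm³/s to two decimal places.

A = 0.38 × 0.77 = 0.2926 mm².
Volumetric flow = 159 × 0.2926 = 46.52 mm³/s.

46.52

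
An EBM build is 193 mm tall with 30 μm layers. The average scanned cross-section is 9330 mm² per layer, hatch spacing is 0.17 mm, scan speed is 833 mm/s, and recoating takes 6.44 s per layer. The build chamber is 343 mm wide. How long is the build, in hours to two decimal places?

Layer count = ceil(193 / 0.03) = 6434.
Hatch length per layer = 9330 / 0.17 = 54882.4 mm.
Per-layer scan time = 54882.4 / 833, so 65.8852 s.
Layer cycle = 65.8852 + 6.44 = 72.3252 s.
6434 layers × 72.3252 s/layer = 465340.3368 s, i.e. 129.26 hours.

129.26 hours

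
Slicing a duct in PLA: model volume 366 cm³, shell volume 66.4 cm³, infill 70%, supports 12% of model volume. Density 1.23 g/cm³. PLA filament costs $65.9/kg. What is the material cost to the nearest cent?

Interior volume = 366 − 66.4 = 299.6 cm³.
Deposited infill = 0.70 × 299.6, so 209.72 cm³.
Support = 0.12 × 366 = 43.92 cm³.
Deposited volume: 66.4 + 209.72 + 43.92 → 320.04 cm³.
Mass: 320.04 × 1.23 → 393.6492 g.
At $65.9/kg: 393.6492/1000 × 65.9 = $25.94.

$25.94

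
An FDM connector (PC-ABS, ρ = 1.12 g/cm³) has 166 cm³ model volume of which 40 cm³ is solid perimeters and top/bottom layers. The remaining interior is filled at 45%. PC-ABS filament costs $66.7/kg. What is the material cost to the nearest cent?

Interior volume = 166 − 40, so 126 cm³.
Infill deposited = 0.45 × 126 = 56.7 cm³.
Total extruded: 40 + 56.7 → 96.7 cm³.
Mass = 96.7 × 1.12, so 108.304 g.
Cost = 108.304 g / 1000 × $66.7/kg = $7.22.

$7.22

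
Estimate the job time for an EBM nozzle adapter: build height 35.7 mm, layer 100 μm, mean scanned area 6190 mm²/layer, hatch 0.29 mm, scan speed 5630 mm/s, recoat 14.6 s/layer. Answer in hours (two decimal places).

1.82 hours

Layers = ⌈35.7/0.1⌉ = 357.
Per-layer scan distance: 6190 / 0.29 → 21344.8 mm.
Scan time per layer: 21344.8 / 5630 → 3.7913 s.
Time per layer: 3.7913 + 14.6 → 18.3913 s.
357 layers × 18.3913 s/layer = 6565.6941 s, i.e. 1.82 hours.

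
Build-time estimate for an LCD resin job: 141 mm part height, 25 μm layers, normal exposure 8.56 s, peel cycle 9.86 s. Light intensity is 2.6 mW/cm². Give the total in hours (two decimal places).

28.86 hours

Layer count = ceil(141 / 0.025) = 5640.
Per-layer time = 8.56 + 9.86 = 18.42 s.
Total = 5640 × 18.42 = 103888.8 s = 28.86 hours.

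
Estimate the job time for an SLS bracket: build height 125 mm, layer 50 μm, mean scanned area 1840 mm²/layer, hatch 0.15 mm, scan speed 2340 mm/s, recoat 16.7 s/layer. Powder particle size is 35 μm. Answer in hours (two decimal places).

15.24 hours

Layers = ⌈125/0.05⌉ = 2500.
Scan path per layer: 1840 / 0.15 → 12266.7 mm.
Per-layer scan time = 12266.7 / 2340, so 5.2422 s.
Time per layer = 5.2422 + 16.7 = 21.9422 s.
2500 layers × 21.9422 s/layer = 54855.5 s, i.e. 15.24 hours.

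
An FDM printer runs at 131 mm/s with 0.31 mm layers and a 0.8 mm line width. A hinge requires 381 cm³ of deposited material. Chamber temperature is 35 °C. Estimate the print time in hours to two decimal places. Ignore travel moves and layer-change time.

3.26 hours

Bead cross-section = 0.31 × 0.8, so 0.248 mm².
Total extruded path = 381000/0.248 = 1536290.3 mm.
Time extruding = 1536290.3 / 131, so 11727.4 s.
In the requested units: 11727.4 s = 3.26 hours.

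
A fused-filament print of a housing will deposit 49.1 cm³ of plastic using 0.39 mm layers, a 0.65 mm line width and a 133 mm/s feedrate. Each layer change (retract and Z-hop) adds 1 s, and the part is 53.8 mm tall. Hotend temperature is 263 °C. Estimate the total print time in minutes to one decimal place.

Bead cross-section = 0.39 × 0.65, so 0.2535 mm².
Total extruded path = 49100/0.2535 = 193688.4 mm.
Print-move time: 193688.4 / 133 → 1456.3 s.
Number of layers: 53.8 / 0.39 → 138 (rounded up).
Layer-change overhead: 138 × 1 → 138 s.
Total = 1456.3 + 138 = 1594.3 s = 26.6 minutes.

26.6 minutes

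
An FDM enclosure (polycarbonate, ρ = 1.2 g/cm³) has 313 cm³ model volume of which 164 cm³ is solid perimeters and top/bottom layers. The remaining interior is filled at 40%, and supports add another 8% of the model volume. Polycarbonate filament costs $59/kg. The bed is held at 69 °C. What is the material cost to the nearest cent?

Interior volume = 313 − 164, so 149 cm³.
Infill deposited: 0.40 × 149 → 59.6 cm³.
Support = 0.08 × 313 = 25.04 cm³.
Total printed volume = 164 + 59.6 + 25.04 = 248.64 cm³.
Mass = 248.64 × 1.2, so 298.368 g.
At $59/kg: 298.368/1000 × 59 = $17.60.

$17.60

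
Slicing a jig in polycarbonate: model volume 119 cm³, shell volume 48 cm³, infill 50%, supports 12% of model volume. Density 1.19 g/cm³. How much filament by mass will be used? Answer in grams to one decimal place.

116.4 g

Volume inside the shell: 119 − 48 → 71 cm³.
Deposited infill = 0.50 × 71, so 35.5 cm³.
Support: 0.12 × 119 → 14.28 cm³.
Total printed volume = 48 + 35.5 + 14.28, so 97.78 cm³.
Mass = 97.78 × 1.19, so 116.3582 g.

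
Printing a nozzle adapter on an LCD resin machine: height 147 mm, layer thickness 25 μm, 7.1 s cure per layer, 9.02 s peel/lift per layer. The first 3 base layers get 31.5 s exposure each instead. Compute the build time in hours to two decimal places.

26.35 hours

Number of layers: 147 / 0.025 → 5880 (rounded up).
Bottom layers = 3 × (31.5 + 9.02) = 121.56 s.
Normal layers = 5877 × (7.1 + 9.02), so 94737.24 s.
Total = 121.56 + 94737.24 = 94858.8 s = 26.35 hours.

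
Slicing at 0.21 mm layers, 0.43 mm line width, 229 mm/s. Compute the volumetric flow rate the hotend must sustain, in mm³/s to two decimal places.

20.68

A: 0.21 × 0.43 → 0.0903 mm².
Volumetric flow = 229 × 0.0903 = 20.68 mm³/s.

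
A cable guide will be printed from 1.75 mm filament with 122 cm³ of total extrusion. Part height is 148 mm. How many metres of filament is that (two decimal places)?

Cross-section of 1.75 mm filament: π·(1.75/2)² = 2.4053 mm².
L = 122000 mm³ / 2.4053 mm² = 50721.32 mm, i.e. 50.72 m.

50.72 m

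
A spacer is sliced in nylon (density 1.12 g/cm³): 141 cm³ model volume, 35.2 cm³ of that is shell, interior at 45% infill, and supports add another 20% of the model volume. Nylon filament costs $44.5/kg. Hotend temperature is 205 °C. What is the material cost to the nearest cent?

Infill region = 141 − 35.2 = 105.8 cm³.
Infill volume = 0.45 × 105.8, so 47.61 cm³.
Support = 0.20 × 141, so 28.2 cm³.
Deposited volume = 35.2 + 47.61 + 28.2, so 111.01 cm³.
Mass = 111.01 × 1.12, so 124.3312 g.
At $44.5/kg: 124.3312/1000 × 44.5 = $5.53.

$5.53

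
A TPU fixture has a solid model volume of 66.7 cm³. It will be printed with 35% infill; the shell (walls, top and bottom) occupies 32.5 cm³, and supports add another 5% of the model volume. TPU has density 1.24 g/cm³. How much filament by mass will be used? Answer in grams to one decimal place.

59.3 g

Infill region: 66.7 − 32.5 → 34.2 cm³.
Deposited infill = 0.35 × 34.2, so 11.97 cm³.
Support = 0.05 × 66.7 = 3.335 cm³.
Total extruded = 32.5 + 11.97 + 3.335, so 47.805 cm³.
Mass = 47.805 × 1.24 = 59.2782 g.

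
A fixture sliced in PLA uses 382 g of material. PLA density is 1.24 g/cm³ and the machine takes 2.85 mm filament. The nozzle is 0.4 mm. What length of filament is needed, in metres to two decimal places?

48.29 m

Volume = 382 g / 1.24 g·cm⁻³ = 308.0645 cm³ = 308064.5 mm³.
Filament cross-section = π × (2.85/2)² = 6.3794 mm².
Length = 308064.5 / 6.3794 = 48290.51 mm = 48.29 m.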